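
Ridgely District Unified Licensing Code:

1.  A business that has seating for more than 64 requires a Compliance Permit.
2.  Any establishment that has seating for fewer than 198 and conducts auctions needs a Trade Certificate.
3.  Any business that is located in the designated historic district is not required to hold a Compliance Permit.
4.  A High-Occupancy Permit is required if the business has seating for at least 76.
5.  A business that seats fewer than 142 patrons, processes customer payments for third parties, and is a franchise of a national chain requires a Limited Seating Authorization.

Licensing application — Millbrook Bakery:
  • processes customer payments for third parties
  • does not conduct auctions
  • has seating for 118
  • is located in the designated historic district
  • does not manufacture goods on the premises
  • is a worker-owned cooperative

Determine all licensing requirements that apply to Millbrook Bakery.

1. seating 118 > 64 → Compliance Permit required.
2. seating 118 < 198; does not conduct auctions → Trade Certificate not required.
3. is located in the designated historic district → exempt from Compliance Permit.
4. seating 118 ≥ 76 → High-Occupancy Permit required.
5. seating 118 < 142; processes customer payments for third parties; is a worker-owned cooperative (not: is a franchise of a national chain) → Limited Seating Authorization not required.

High-Occupancy Permit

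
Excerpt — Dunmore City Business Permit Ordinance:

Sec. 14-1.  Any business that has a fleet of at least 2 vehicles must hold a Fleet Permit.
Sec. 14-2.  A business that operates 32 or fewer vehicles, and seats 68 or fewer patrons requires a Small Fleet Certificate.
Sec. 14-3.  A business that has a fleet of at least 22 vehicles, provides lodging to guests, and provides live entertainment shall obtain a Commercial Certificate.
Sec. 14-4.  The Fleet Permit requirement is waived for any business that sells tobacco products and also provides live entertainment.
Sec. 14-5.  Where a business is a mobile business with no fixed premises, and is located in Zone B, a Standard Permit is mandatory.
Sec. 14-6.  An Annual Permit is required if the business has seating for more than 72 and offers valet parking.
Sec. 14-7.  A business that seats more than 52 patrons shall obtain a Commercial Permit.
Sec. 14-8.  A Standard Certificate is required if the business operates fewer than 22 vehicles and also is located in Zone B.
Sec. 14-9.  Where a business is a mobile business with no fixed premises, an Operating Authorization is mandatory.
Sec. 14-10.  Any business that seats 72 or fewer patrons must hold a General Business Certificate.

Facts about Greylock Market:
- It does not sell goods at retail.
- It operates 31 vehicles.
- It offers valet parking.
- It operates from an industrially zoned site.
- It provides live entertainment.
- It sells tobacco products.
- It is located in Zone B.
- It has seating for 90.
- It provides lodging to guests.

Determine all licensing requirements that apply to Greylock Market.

Annual Permit, Commercial Certificate, Commercial Permit

Sec. 14-1. vehicles 31 ≥ 2 → Fleet Permit required.
Sec. 14-2. vehicles 31 ≤ 32; seating 90 > 68 → Small Fleet Certificate not required.
Sec. 14-3. vehicles 31 ≥ 22; provides lodging to guests; provides live entertainment → Commercial Certificate required.
Sec. 14-4. sells tobacco products; provides live entertainment → exempt from Fleet Permit.
Sec. 14-5. operates from an industrially zoned site (not: is a mobile business with no fixed premises); is located in Zone B → Standard Permit not required.
Sec. 14-6. seating 90 > 72; offers valet parking → Annual Permit required.
Sec. 14-7. seating 90 > 52 → Commercial Permit required.
Sec. 14-8. vehicles 31 ≥ 22; is located in Zone B → Standard Certificate not required.
Sec. 14-9. operates from an industrially zoned site (not: is a mobile business with no fixed premises) → Operating Authorization not required.
Sec. 14-10. seating 90 > 72 → General Business Certificate not required.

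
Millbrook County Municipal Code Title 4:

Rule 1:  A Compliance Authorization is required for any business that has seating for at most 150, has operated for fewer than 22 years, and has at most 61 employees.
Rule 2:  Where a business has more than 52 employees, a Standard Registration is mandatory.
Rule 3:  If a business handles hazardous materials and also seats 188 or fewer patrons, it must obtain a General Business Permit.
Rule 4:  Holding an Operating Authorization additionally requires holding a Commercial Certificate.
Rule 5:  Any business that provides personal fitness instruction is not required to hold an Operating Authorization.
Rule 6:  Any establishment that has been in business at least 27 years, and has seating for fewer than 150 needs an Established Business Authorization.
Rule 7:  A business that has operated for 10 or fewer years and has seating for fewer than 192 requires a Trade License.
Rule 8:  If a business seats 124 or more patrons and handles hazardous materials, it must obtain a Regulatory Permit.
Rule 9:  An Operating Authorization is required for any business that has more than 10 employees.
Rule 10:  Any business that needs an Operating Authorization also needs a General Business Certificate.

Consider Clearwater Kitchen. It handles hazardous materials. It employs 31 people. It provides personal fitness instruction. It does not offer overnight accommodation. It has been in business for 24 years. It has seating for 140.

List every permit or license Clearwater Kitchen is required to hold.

Rule 1: seating 140 ≤ 150; years in business 24 ≥ 22; employees 31 ≤ 61 → Compliance Authorization not required.
Rule 2: employees 31 ≤ 52 → Standard Registration not required.
Rule 3: handles hazardous materials; seating 140 ≤ 188 → General Business Permit required.
Rule 4: Operating Authorization is not required → no effect.
Rule 5: provides personal fitness instruction → exempt from Operating Authorization.
Rule 6: years in business 24 < 27; seating 140 < 150 → Established Business Authorization not required.
Rule 7: years in business 24 > 10; seating 140 < 192 → Trade License not required.
Rule 8: seating 140 ≥ 124; handles hazardous materials → Regulatory Permit required.
Rule 9: employees 31 > 10 → Operating Authorization required.
Rule 10: Operating Authorization is not required → no effect.

General Business Permit, Regulatory Permit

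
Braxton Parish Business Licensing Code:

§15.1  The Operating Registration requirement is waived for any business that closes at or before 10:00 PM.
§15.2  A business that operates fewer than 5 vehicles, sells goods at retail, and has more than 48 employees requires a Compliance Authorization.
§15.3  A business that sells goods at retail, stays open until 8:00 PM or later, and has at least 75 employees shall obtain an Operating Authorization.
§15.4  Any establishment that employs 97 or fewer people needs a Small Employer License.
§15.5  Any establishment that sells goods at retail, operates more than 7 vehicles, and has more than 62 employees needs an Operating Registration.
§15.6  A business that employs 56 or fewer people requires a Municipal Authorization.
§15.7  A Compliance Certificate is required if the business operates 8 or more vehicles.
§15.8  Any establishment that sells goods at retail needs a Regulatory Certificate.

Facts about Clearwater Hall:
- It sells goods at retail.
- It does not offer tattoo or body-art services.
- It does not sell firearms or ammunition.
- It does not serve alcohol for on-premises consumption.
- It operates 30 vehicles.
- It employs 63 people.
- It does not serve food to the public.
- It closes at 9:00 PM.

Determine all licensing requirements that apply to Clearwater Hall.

Compliance Certificate, Regulatory Certificate, Small Employer License

§15.1 closes 9:00 PM, at/before 10:00 PM → exempt from Operating Registration.
§15.2 vehicles 30 ≥ 5; sells goods at retail; employees 63 > 48 → Compliance Authorization not required.
§15.3 sells goods at retail; closes 9:00 PM, after 8:00 PM; employees 63 < 75 → Operating Authorization not required.
§15.4 employees 63 ≤ 97 → Small Employer License required.
§15.5 sells goods at retail; vehicles 30 > 7; employees 63 > 62 → Operating Registration required.
§15.6 employees 63 > 56 → Municipal Authorization not required.
§15.7 vehicles 30 ≥ 8 → Compliance Certificate required.
§15.8 sells goods at retail → Regulatory Certificate required.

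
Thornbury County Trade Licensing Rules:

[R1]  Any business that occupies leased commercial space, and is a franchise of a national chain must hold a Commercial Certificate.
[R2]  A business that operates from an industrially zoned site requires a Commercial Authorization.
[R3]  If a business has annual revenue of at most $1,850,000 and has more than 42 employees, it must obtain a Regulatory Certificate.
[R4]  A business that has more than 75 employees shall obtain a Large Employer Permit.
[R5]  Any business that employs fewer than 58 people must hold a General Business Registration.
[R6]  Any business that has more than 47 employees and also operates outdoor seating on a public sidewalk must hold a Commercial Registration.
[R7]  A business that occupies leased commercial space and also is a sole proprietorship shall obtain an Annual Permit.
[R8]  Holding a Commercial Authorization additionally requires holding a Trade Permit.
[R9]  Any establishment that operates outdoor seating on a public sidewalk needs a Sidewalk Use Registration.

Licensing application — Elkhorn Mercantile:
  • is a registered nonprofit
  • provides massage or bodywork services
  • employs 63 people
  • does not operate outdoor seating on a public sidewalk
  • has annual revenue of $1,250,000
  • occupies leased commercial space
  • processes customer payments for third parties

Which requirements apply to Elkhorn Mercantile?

[R1] occupies leased commercial space; is a registered nonprofit (not: is a franchise of a national chain) → Commercial Certificate not required.
[R2] occupies leased commercial space (not: operates from an industrially zoned site) → Commercial Authorization not required.
[R3] revenue $1,250,000 ≤ $1,850,000; employees 63 > 42 → Regulatory Certificate required.
[R4] employees 63 ≤ 75 → Large Employer Permit not required.
[R5] employees 63 ≥ 58 → General Business Registration not required.
[R6] employees 63 > 47; does not operate outdoor seating on a public sidewalk → Commercial Registration not required.
[R7] occupies leased commercial space; is a registered nonprofit (not: is a sole proprietorship) → Annual Permit not required.
[R8] Commercial Authorization is not required → no effect.
[R9] does not operate outdoor seating on a public sidewalk → Sidewalk Use Registration not required.

Regulatory Certificate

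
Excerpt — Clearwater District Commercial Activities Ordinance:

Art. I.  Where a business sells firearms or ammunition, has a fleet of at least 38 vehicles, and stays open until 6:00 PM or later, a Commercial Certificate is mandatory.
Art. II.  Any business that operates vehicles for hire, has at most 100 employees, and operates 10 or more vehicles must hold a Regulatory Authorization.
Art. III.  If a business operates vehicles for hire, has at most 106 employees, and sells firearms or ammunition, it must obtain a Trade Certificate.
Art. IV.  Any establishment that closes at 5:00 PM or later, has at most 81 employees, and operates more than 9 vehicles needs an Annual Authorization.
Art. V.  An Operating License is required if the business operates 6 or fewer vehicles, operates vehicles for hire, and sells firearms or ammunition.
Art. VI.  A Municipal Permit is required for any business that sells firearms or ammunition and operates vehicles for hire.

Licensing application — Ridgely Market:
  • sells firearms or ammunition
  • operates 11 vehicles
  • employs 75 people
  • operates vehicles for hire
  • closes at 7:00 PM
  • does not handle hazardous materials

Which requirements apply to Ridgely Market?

Art. I. sells firearms or ammunition; vehicles 11 < 38; closes 7:00 PM, after 6:00 PM → Commercial Certificate not required.
Art. II. operates vehicles for hire; employees 75 ≤ 100; vehicles 11 ≥ 10 → Regulatory Authorization required.
Art. III. operates vehicles for hire; employees 75 ≤ 106; sells firearms or ammunition → Trade Certificate required.
Art. IV. closes 7:00 PM, after 5:00 PM; employees 75 ≤ 81; vehicles 11 > 9 → Annual Authorization required.
Art. V. vehicles 11 > 6; operates vehicles for hire; sells firearms or ammunition → Operating License not required.
Art. VI. sells firearms or ammunition; operates vehicles for hire → Municipal Permit required.

Annual Authorization, Municipal Permit, Regulatory Authorization, Trade Certificate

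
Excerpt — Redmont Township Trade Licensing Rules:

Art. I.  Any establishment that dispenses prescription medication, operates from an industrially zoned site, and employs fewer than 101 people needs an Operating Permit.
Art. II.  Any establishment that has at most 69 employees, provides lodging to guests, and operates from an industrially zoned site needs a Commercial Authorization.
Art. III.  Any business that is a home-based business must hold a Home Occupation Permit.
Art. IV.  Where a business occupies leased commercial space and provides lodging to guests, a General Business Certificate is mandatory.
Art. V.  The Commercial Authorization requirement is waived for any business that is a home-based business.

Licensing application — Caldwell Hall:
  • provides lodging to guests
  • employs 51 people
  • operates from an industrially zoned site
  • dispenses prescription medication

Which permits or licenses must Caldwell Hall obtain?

Commercial Authorization, Operating Permit

Art. I. dispenses prescription medication; operates from an industrially zoned site; employees 51 < 101 → Operating Permit required.
Art. II. employees 51 ≤ 69; provides lodging to guests; operates from an industrially zoned site → Commercial Authorization required.
Art. III. operates from an industrially zoned site (not: is a home-based business) → Home Occupation Permit not required.
Art. IV. operates from an industrially zoned site (not: occupies leased commercial space); provides lodging to guests → General Business Certificate not required.
Art. V. operates from an industrially zoned site (not: is a home-based business) → Commercial Authorization exemption does not apply.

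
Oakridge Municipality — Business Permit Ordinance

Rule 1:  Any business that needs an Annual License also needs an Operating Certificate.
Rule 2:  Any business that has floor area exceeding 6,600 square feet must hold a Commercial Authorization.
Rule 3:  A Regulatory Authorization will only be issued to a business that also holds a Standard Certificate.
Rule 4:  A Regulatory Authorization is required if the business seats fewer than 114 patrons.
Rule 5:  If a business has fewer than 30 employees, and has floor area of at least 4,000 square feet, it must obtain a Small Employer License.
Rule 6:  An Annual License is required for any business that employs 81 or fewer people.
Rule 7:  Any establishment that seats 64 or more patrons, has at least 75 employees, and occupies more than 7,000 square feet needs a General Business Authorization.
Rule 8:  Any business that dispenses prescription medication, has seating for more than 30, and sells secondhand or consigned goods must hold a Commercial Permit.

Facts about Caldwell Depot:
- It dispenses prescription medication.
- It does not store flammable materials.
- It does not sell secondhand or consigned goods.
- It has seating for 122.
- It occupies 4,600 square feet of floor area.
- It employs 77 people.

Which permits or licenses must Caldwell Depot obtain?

Rule 1: Annual License is required → Operating Certificate also required.
Rule 2: floor area 4,600 square feet ≤ 6,600 square feet → Commercial Authorization not required.
Rule 3: Regulatory Authorization is not required → no effect.
Rule 4: seating 122 ≥ 114 → Regulatory Authorization not required.
Rule 5: employees 77 ≥ 30; floor area 4,600 square feet ≥ 4,000 square feet → Small Employer License not required.
Rule 6: employees 77 ≤ 81 → Annual License required.
Rule 7: seating 122 ≥ 64; employees 77 ≥ 75; floor area 4,600 square feet ≤ 7,000 square feet → General Business Authorization not required.
Rule 8: dispenses prescription medication; seating 122 > 30; does not sell secondhand or consigned goods → Commercial Permit not required.

Annual License, Operating Certificate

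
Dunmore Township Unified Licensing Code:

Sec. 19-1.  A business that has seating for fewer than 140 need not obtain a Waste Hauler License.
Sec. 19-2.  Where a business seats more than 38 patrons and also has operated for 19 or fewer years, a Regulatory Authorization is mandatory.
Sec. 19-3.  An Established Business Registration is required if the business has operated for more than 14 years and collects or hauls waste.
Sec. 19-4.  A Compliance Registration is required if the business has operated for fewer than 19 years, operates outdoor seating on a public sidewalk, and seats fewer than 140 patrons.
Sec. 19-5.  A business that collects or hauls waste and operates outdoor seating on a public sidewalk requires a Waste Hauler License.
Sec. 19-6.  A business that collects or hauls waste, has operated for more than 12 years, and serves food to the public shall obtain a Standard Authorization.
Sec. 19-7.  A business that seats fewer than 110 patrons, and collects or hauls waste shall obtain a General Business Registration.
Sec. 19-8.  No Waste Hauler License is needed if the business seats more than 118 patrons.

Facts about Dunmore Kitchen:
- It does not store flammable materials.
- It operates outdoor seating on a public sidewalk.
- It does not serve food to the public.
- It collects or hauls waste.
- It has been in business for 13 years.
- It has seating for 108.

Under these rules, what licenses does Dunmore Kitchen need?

Sec. 19-1. seating 108 < 140 → exempt from Waste Hauler License.
Sec. 19-2. seating 108 > 38; years in business 13 ≤ 19 → Regulatory Authorization required.
Sec. 19-3. years in business 13 ≤ 14; collects or hauls waste → Established Business Registration not required.
Sec. 19-4. years in business 13 < 19; operates outdoor seating on a public sidewalk; seating 108 < 140 → Compliance Registration required.
Sec. 19-5. collects or hauls waste; operates outdoor seating on a public sidewalk → Waste Hauler License required.
Sec. 19-6. collects or hauls waste; years in business 13 > 12; does not serve food to the public → Standard Authorization not required.
Sec. 19-7. seating 108 < 110; collects or hauls waste → General Business Registration required.
Sec. 19-8. seating 108 ≤ 118 → Waste Hauler License exemption does not apply.

Compliance Registration, General Business Registration, Regulatory Authorization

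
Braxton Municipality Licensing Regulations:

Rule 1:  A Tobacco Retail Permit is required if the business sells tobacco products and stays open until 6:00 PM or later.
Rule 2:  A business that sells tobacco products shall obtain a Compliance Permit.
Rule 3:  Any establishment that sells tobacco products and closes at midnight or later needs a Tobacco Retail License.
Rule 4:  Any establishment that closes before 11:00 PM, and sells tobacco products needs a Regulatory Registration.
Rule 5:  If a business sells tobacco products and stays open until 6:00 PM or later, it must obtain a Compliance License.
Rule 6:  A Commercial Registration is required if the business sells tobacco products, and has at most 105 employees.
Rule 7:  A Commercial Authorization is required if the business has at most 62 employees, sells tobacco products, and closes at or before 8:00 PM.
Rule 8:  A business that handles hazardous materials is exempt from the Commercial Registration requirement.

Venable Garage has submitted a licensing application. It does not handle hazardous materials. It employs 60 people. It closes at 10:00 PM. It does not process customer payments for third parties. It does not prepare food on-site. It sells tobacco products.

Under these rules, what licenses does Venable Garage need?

Rule 1: sells tobacco products; closes 10:00 PM, after 6:00 PM → Tobacco Retail Permit required.
Rule 2: sells tobacco products → Compliance Permit required.
Rule 3: sells tobacco products; closes 10:00 PM, at/before midnight → Tobacco Retail License not required.
Rule 4: closes 10:00 PM, at/before 11:00 PM; sells tobacco products → Regulatory Registration required.
Rule 5: sells tobacco products; closes 10:00 PM, after 6:00 PM → Compliance License required.
Rule 6: sells tobacco products; employees 60 ≤ 105 → Commercial Registration required.
Rule 7: employees 60 ≤ 62; sells tobacco products; closes 10:00 PM, after 8:00 PM → Commercial Authorization not required.
Rule 8: does not handle hazardous materials → Commercial Registration exemption does not apply.

Commercial Registration, Compliance License, Compliance Permit, Regulatory Registration, Tobacco Retail Permit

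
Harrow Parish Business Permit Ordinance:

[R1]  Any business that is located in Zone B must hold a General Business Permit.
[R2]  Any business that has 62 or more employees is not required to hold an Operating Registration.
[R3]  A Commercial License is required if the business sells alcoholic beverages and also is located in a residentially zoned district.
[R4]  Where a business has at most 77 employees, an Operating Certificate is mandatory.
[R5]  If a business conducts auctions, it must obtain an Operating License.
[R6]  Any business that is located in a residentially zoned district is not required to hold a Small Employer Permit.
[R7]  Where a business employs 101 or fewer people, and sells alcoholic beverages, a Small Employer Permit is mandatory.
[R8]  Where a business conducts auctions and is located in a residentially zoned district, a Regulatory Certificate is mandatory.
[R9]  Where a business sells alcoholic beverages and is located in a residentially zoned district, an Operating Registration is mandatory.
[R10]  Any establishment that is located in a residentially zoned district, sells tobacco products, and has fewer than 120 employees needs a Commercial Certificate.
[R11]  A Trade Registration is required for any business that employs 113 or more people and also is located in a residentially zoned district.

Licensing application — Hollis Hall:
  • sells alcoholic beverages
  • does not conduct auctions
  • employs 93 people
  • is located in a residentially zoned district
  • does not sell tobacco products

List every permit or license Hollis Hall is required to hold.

[R1] is located in a residentially zoned district (not: is located in Zone B) → General Business Permit not required.
[R2] employees 93 ≥ 62 → exempt from Operating Registration.
[R3] sells alcoholic beverages; is located in a residentially zoned district → Commercial License required.
[R4] employees 93 > 77 → Operating Certificate not required.
[R5] does not conduct auctions → Operating License not required.
[R6] is located in a residentially zoned district → exempt from Small Employer Permit.
[R7] employees 93 ≤ 101; sells alcoholic beverages → Small Employer Permit required.
[R8] does not conduct auctions; is located in a residentially zoned district → Regulatory Certificate not required.
[R9] sells alcoholic beverages; is located in a residentially zoned district → Operating Registration required.
[R10] is located in a residentially zoned district; does not sell tobacco products; employees 93 < 120 → Commercial Certificate not required.
[R11] employees 93 < 113; is located in a residentially zoned district → Trade Registration not required.

Commercial License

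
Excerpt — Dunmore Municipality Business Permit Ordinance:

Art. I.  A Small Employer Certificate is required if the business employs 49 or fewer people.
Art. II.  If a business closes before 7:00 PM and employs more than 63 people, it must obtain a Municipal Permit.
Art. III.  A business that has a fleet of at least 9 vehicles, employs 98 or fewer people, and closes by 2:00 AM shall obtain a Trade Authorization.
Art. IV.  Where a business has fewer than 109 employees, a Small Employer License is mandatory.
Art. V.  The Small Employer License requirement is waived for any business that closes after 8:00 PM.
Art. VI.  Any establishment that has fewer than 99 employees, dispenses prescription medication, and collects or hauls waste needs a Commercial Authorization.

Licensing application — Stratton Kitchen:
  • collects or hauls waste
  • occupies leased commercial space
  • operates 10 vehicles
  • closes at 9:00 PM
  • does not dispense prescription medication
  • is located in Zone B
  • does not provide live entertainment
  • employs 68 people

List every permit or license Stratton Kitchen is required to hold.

Trade Authorization

Art. I. employees 68 > 49 → Small Employer Certificate not required.
Art. II. closes 9:00 PM, after 7:00 PM; employees 68 > 63 → Municipal Permit not required.
Art. III. vehicles 10 ≥ 9; employees 68 ≤ 98; closes 9:00 PM, at/before 2:00 AM → Trade Authorization required.
Art. IV. employees 68 < 109 → Small Employer License required.
Art. V. closes 9:00 PM, after 8:00 PM → exempt from Small Employer License.
Art. VI. employees 68 < 99; does not dispense prescription medication; collects or hauls waste → Commercial Authorization not required.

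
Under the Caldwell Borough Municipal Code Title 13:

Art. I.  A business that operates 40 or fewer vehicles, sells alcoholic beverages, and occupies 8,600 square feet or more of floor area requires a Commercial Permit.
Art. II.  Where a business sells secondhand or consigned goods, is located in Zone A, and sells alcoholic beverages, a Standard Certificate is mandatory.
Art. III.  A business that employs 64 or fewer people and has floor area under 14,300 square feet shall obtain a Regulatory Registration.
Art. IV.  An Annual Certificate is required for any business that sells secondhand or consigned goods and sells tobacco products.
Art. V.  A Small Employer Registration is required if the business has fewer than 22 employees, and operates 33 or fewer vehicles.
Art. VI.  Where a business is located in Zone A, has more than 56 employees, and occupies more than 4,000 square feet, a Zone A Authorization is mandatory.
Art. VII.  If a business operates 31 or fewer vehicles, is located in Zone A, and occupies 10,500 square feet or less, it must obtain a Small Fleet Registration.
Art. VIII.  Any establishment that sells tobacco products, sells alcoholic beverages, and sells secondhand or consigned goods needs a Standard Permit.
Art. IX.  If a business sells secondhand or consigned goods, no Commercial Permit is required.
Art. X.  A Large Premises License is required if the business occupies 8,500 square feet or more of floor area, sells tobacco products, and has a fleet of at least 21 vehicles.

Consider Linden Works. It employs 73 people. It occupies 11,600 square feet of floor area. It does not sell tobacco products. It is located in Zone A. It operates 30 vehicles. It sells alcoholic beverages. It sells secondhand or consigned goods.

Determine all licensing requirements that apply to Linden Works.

Art. I. vehicles 30 ≤ 40; sells alcoholic beverages; floor area 11,600 square feet ≥ 8,600 square feet → Commercial Permit required.
Art. II. sells secondhand or consigned goods; is located in Zone A; sells alcoholic beverages → Standard Certificate required.
Art. III. employees 73 > 64; floor area 11,600 square feet < 14,300 square feet → Regulatory Registration not required.
Art. IV. sells secondhand or consigned goods; does not sell tobacco products → Annual Certificate not required.
Art. V. employees 73 ≥ 22; vehicles 30 ≤ 33 → Small Employer Registration not required.
Art. VI. is located in Zone A; employees 73 > 56; floor area 11,600 square feet > 4,000 square feet → Zone A Authorization required.
Art. VII. vehicles 30 ≤ 31; is located in Zone A; floor area 11,600 square feet > 10,500 square feet → Small Fleet Registration not required.
Art. VIII. does not sell tobacco products; sells alcoholic beverages; sells secondhand or consigned goods → Standard Permit not required.
Art. IX. sells secondhand or consigned goods → exempt from Commercial Permit.
Art. X. floor area 11,600 square feet ≥ 8,500 square feet; does not sell tobacco products; vehicles 30 ≥ 21 → Large Premises License not required.

Standard Certificate, Zone A Authorization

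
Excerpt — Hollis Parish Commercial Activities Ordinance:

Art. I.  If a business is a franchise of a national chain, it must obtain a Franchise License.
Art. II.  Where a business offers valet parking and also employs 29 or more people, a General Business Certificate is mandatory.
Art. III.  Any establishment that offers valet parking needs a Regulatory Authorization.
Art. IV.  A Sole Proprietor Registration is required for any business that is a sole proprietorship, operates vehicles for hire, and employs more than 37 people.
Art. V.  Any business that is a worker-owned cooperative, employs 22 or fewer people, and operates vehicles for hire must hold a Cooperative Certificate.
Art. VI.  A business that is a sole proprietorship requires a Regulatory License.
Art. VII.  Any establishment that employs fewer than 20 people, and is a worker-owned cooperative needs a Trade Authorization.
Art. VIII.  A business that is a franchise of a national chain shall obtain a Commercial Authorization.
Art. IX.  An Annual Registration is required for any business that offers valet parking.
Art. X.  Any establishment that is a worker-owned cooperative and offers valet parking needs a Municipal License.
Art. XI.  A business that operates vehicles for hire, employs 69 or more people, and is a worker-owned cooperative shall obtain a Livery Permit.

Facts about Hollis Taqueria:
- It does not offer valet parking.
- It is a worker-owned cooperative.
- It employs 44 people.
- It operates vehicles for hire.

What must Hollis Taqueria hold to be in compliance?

None

Art. I. is a worker-owned cooperative (not: is a franchise of a national chain) → Franchise License not required.
Art. II. does not offer valet parking; employees 44 ≥ 29 → General Business Certificate not required.
Art. III. does not offer valet parking → Regulatory Authorization not required.
Art. IV. is a worker-owned cooperative (not: is a sole proprietorship); operates vehicles for hire; employees 44 > 37 → Sole Proprietor Registration not required.
Art. V. is a worker-owned cooperative; employees 44 > 22; operates vehicles for hire → Cooperative Certificate not required.
Art. VI. is a worker-owned cooperative (not: is a sole proprietorship) → Regulatory License not required.
Art. VII. employees 44 ≥ 20; is a worker-owned cooperative → Trade Authorization not required.
Art. VIII. is a worker-owned cooperative (not: is a franchise of a national chain) → Commercial Authorization not required.
Art. IX. does not offer valet parking → Annual Registration not required.
Art. X. is a worker-owned cooperative; does not offer valet parking → Municipal License not required.
Art. XI. operates vehicles for hire; employees 44 < 69; is a worker-owned cooperative → Livery Permit not required.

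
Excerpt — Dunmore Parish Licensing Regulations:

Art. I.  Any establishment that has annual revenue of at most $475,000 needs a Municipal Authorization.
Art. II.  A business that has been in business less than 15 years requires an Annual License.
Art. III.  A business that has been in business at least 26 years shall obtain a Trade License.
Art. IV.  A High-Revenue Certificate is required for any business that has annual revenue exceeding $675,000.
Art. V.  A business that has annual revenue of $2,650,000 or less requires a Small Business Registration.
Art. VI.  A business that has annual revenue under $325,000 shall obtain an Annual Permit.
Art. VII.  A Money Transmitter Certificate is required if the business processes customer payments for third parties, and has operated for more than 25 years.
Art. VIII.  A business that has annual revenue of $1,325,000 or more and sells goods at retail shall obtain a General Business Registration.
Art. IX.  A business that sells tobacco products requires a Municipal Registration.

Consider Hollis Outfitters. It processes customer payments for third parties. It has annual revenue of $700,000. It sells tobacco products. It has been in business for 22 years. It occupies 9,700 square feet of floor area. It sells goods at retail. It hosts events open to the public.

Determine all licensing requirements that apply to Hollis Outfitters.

High-Revenue Certificate, Municipal Registration, Small Business Registration

Art. I. revenue $700,000 > $475,000 → Municipal Authorization not required.
Art. II. years in business 22 ≥ 15 → Annual License not required.
Art. III. years in business 22 < 26 → Trade License not required.
Art. IV. revenue $700,000 > $675,000 → High-Revenue Certificate required.
Art. V. revenue $700,000 ≤ $2,650,000 → Small Business Registration required.
Art. VI. revenue $700,000 ≥ $325,000 → Annual Permit not required.
Art. VII. processes customer payments for third parties; years in business 22 ≤ 25 → Money Transmitter Certificate not required.
Art. VIII. revenue $700,000 < $1,325,000; sells goods at retail → General Business Registration not required.
Art. IX. sells tobacco products → Municipal Registration required.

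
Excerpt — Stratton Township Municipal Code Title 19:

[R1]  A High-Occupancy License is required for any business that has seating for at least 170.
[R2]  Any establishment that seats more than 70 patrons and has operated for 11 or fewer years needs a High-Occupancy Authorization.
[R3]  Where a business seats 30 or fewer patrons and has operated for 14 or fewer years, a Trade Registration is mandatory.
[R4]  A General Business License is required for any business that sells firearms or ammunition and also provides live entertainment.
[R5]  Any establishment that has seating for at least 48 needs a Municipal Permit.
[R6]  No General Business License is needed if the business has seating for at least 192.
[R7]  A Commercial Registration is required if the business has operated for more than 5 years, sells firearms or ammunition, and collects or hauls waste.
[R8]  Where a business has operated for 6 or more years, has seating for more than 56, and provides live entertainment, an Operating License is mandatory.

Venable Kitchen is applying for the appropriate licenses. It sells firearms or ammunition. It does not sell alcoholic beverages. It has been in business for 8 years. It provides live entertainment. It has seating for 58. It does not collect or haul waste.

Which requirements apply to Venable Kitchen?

General Business License, Municipal Permit, Operating License

[R1] seating 58 < 170 → High-Occupancy License not required.
[R2] seating 58 ≤ 70; years in business 8 ≤ 11 → High-Occupancy Authorization not required.
[R3] seating 58 > 30; years in business 8 ≤ 14 → Trade Registration not required.
[R4] sells firearms or ammunition; provides live entertainment → General Business License required.
[R5] seating 58 ≥ 48 → Municipal Permit required.
[R6] seating 58 < 192 → General Business License exemption does not apply.
[R7] years in business 8 > 5; sells firearms or ammunition; does not collect or haul waste → Commercial Registration not required.
[R8] years in business 8 ≥ 6; seating 58 > 56; provides live entertainment → Operating License required.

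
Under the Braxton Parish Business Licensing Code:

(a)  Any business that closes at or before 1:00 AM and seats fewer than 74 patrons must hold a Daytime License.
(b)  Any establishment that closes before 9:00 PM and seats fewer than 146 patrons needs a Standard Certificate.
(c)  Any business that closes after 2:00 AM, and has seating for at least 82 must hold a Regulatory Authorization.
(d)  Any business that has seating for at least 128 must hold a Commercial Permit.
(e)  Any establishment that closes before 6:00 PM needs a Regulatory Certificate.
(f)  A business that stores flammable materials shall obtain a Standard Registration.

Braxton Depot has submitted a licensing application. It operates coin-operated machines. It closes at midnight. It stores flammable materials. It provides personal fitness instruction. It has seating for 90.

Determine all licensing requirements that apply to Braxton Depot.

(a) closes midnight, at/before 1:00 AM; seating 90 ≥ 74 → Daytime License not required.
(b) closes midnight, after 9:00 PM; seating 90 < 146 → Standard Certificate not required.
(c) closes midnight, at/before 2:00 AM; seating 90 ≥ 82 → Regulatory Authorization not required.
(d) seating 90 < 128 → Commercial Permit not required.
(e) closes midnight, after 6:00 PM → Regulatory Certificate not required.
(f) stores flammable materials → Standard Registration required.

Standard Registration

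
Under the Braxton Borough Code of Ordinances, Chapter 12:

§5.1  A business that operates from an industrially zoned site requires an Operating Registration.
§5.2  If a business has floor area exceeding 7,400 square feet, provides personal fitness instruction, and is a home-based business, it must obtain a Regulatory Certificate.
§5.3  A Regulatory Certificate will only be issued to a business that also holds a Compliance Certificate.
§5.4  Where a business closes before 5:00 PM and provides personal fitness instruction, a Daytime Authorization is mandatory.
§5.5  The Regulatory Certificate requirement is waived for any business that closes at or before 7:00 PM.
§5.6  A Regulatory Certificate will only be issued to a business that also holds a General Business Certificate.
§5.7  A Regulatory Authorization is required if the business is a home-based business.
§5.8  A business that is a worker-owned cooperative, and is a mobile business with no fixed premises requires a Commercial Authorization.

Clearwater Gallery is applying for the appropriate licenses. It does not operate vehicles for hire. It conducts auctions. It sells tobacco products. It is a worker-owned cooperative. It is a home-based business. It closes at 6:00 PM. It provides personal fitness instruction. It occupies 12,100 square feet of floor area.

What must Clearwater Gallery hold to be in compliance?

Regulatory Authorization

§5.1 is a home-based business (not: operates from an industrially zoned site) → Operating Registration not required.
§5.2 floor area 12,100 square feet > 7,400 square feet; provides personal fitness instruction; is a home-based business → Regulatory Certificate required.
§5.3 Regulatory Certificate is not required → no effect.
§5.4 closes 6:00 PM, after 5:00 PM; provides personal fitness instruction → Daytime Authorization not required.
§5.5 closes 6:00 PM, at/before 7:00 PM → exempt from Regulatory Certificate.
§5.6 Regulatory Certificate is not required → no effect.
§5.7 is a home-based business → Regulatory Authorization required.
§5.8 is a worker-owned cooperative; is a home-based business (not: is a mobile business with no fixed premises) → Commercial Authorization not required.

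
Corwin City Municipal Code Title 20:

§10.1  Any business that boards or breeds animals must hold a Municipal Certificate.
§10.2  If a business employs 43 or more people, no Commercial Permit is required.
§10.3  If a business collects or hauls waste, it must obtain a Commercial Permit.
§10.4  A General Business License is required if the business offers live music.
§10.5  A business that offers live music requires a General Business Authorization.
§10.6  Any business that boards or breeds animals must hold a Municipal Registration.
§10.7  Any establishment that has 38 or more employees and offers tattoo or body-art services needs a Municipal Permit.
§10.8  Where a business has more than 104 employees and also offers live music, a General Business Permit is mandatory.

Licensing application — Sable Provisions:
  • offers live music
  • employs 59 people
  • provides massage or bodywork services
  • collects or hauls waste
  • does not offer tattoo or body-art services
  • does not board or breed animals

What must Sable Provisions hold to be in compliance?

§10.1 does not board or breed animals → Municipal Certificate not required.
§10.2 employees 59 ≥ 43 → exempt from Commercial Permit.
§10.3 collects or hauls waste → Commercial Permit required.
§10.4 offers live music → General Business License required.
§10.5 offers live music → General Business Authorization required.
§10.6 does not board or breed animals → Municipal Registration not required.
§10.7 employees 59 ≥ 38; does not offer tattoo or body-art services → Municipal Permit not required.
§10.8 employees 59 ≤ 104; offers live music → General Business Permit not required.

General Business Authorization, General Business License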